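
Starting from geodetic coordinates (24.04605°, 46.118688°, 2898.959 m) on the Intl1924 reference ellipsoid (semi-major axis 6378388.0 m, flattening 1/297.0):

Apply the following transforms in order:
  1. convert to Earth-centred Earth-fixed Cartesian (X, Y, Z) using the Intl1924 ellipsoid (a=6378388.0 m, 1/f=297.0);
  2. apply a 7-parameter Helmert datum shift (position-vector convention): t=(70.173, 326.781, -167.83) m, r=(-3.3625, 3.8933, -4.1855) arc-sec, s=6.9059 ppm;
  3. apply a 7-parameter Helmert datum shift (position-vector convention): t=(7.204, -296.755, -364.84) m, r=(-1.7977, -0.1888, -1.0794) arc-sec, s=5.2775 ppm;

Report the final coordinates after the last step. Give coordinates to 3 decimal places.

start: φ=24.046050°, λ=46.118688°, h=2898.959 m
→ ECEF (a=6378388.000, f=1/297.0): X=4041689.9760, Y=4202680.0177, Z=2584157.4578
→ Helmert 7p (PV): X=4041922.1183, Y=4202995.9348, Z=2583862.6733
→ Helmert 7p (PV): X=4041970.2832, Y=4202722.7290, Z=2583478.5380

X=4041970.283 m, Y=4202722.729 m, Z=2583478.538 m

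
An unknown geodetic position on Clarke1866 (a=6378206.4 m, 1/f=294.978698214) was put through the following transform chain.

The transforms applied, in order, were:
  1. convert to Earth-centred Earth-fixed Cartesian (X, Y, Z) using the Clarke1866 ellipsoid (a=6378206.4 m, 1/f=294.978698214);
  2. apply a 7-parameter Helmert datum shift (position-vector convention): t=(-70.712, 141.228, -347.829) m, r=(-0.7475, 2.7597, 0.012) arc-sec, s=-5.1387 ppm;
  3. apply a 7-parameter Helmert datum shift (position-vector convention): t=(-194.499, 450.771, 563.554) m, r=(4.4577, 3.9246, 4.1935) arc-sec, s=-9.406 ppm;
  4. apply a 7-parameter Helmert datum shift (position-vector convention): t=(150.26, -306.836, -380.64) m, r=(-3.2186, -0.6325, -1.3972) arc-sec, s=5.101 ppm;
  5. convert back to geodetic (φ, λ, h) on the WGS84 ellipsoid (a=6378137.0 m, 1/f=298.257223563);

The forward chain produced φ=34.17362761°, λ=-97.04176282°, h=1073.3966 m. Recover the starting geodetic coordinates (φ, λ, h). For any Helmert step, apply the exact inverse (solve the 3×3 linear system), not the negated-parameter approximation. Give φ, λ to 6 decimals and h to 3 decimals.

start: φ=34.173628°, λ=-97.041763°, h=1073.397 m
→ ECEF (a=6378137.000, f=1/298.257223563): X=-647700.8491, Y=-5243500.4443, Z=3562999.9678
→ Helmert⁻¹: X=-647801.3612, Y=-5243226.8532, Z=3563282.6011
→ Helmert⁻¹: X=-647787.3506, Y=-5243636.7780, Z=3562853.5559
→ Helmert⁻¹: X=-647767.9455, Y=-5243817.8276, Z=3563192.0250
→ geod (Bowring, a=6378206.400): φ=34.17541400°, λ=-97.04206300°, h=1454.1780 m

φ=34.175414°, λ=-97.042063°, h=1454.178 m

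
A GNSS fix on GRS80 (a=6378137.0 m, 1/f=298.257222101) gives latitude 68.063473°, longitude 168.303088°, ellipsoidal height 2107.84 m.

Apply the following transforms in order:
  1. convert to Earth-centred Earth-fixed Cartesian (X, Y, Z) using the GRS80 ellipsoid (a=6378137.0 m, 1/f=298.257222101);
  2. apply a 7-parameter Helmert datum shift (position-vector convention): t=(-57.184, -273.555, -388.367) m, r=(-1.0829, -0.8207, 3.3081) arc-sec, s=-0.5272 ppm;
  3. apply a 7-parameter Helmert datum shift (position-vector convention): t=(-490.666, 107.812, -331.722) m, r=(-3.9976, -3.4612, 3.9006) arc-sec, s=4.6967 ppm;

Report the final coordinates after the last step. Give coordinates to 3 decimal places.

start: φ=68.063473°, λ=168.303088°, h=2107.840 m
→ ECEF (a=6378137.000, f=1/298.257222101): X=-2340779.0090, Y=484620.4619, Z=5895696.6408
→ Helmert 7p (PV): X=-2340866.1895, Y=484340.0624, Z=5895293.3076
→ Helmert 7p (PV): X=-2341475.9348, Y=484520.1384, Z=5894940.6063

X=-2341475.935 m, Y=484520.138 m, Z=5894940.606 m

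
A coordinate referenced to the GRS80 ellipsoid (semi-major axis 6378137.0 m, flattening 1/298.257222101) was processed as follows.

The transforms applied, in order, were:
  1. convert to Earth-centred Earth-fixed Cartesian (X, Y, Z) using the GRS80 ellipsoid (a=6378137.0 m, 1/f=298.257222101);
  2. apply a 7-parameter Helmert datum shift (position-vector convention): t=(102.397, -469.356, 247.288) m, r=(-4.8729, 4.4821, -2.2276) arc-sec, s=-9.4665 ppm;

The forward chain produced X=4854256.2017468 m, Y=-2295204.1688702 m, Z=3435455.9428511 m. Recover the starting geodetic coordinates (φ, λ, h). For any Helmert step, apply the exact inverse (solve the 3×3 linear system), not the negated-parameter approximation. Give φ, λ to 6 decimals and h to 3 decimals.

start: X=4854256.2017, Y=-2295204.1689, Z=3435455.9429 m
→ Helmert⁻¹: X=4854149.8917, Y=-2294785.2698, Z=3435292.4413
→ geod (Bowring, a=6378137.000): φ=32.78637300°, λ=-25.30230700°, h=2266.6480 m

φ=32.786373°, λ=-25.302307°, h=2266.648 m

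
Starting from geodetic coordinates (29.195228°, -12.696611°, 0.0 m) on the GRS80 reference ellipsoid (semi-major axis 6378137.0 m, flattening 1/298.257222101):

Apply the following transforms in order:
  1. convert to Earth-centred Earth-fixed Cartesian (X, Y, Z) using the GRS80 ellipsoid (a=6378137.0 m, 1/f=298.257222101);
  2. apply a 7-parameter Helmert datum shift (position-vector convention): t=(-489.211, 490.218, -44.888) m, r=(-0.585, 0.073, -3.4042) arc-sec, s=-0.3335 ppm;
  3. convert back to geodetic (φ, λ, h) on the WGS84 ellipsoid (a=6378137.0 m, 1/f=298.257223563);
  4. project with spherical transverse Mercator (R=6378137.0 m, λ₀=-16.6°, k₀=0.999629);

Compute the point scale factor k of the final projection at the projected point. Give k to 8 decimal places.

start: φ=29.195228°, λ=-12.696611°, h=0.000 m
→ ECEF (a=6378137.000, f=1/298.257222101): X=5436058.6104, Y=-1224730.8529, Z=3092808.8018
→ Helmert 7p (PV): X=5435548.4680, Y=-1224321.1716, Z=3092764.4319
→ geod (Bowring, a=6378137.000): φ=29.19746514°, λ=-12.69365414°, h=-534.6818 m
→ into tm (λ₀=-16.6°): φ=29.19746514°, λ−λ₀=3.90634586°
scale k = 1.00140139

1.00140139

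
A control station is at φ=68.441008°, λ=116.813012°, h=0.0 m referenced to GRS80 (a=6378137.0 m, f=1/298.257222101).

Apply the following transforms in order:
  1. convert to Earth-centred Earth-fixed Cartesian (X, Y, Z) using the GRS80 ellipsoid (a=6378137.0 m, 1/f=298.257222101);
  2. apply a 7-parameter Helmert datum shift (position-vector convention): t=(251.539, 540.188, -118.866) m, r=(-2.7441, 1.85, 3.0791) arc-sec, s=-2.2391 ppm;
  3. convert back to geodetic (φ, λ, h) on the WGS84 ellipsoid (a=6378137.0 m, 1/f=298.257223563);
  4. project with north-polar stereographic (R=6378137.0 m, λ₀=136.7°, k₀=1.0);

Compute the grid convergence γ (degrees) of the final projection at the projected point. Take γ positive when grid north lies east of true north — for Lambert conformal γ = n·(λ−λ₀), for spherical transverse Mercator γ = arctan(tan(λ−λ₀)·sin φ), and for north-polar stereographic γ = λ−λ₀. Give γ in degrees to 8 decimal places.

start: φ=68.441008°, λ=116.813012°, h=0.000 m
→ ECEF (a=6378137.000, f=1/298.257222101): X=-1060272.6623, Y=2097799.1774, Z=5909344.0009
→ Helmert 7p (PV): X=-1059997.0638, Y=2098397.4570, Z=5909193.5043
→ geod (Bowring, a=6378137.000): φ=68.43709617°, λ=116.80044020°, h=10.5928 m
→ into stereo (λ₀=136.7°): φ=68.43709617°, λ−λ₀=-19.89955980°
convergence γ = -19.89955980°

-19.89955980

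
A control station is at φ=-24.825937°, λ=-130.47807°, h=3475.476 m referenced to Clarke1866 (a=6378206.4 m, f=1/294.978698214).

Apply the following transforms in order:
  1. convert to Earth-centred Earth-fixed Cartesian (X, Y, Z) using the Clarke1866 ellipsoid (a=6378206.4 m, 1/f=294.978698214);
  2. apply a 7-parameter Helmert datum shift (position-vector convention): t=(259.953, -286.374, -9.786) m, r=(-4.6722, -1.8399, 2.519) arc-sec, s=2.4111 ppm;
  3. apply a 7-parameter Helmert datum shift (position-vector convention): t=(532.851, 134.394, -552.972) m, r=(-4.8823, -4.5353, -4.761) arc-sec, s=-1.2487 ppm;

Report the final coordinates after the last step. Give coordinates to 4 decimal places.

start: φ=-24.825937°, λ=-130.478070°, h=3475.476 m
→ ECEF (a=6378206.400, f=1/294.978698214): X=-3762118.6659, Y=-4408290.5081, Z=-2662893.9757
→ Helmert 7p (PV): X=-3761790.1942, Y=-4408693.7743, Z=-2662843.8862
→ Helmert 7p (PV): X=-3761295.8573, Y=-4408530.0753, Z=-2663371.8924

X=-3761295.8573 m, Y=-4408530.0753 m, Z=-2663371.8924 m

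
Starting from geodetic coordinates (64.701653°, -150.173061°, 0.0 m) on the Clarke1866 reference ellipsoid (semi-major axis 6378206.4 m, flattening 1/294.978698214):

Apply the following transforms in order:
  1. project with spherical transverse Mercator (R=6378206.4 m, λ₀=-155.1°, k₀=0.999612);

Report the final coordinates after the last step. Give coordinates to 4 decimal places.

start: φ=64.701653°, λ=-150.173061°, h=0.000 m
→ tm (R=6378206.4, λ₀=-155.1°): E=234104.3715, N=7208946.6155

E=234104.3715 m, N=7208946.6155 m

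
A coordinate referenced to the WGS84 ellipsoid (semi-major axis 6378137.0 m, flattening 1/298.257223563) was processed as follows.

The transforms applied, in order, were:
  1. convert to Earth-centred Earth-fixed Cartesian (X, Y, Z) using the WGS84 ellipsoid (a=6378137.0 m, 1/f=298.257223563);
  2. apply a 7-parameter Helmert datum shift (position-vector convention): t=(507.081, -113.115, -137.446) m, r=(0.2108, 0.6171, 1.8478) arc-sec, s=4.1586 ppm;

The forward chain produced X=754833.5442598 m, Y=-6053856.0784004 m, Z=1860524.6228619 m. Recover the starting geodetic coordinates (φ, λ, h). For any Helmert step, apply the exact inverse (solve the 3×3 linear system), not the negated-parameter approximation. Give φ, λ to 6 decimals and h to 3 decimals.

start: X=754833.5443, Y=-6053856.0784, Z=1860524.6229 m
→ Helmert⁻¹: X=754263.5280, Y=-6053722.6438, Z=1860662.7746
→ geod (Bowring, a=6378137.000): φ=17.06937500°, λ=-82.89783300°, h=1664.2300 m

φ=17.069375°, λ=-82.897833°, h=1664.230 m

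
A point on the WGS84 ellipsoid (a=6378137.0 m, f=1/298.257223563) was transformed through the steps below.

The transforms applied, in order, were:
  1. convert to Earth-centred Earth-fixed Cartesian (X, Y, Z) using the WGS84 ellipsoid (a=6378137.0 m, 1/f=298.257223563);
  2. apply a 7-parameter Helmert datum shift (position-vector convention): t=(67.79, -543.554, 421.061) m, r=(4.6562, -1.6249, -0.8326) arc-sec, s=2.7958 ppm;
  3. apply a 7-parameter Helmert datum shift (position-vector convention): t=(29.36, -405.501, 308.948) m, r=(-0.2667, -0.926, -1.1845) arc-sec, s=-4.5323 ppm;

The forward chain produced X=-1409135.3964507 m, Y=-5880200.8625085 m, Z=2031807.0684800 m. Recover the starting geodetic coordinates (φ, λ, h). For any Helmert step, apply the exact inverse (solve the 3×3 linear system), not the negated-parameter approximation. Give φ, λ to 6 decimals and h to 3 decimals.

start: X=-1409135.3965, Y=-5880200.8625, Z=2031807.0685 m
→ Helmert⁻¹: X=-1409128.2574, Y=-5879832.7294, Z=2031506.0514
→ Helmert⁻¹: X=-1409152.3743, Y=-5879232.5737, Z=2031223.1300
→ geod (Bowring, a=6378137.000): φ=18.68754400°, λ=-103.47856100°, h=1890.5430 m

φ=18.687544°, λ=-103.478561°, h=1890.543 m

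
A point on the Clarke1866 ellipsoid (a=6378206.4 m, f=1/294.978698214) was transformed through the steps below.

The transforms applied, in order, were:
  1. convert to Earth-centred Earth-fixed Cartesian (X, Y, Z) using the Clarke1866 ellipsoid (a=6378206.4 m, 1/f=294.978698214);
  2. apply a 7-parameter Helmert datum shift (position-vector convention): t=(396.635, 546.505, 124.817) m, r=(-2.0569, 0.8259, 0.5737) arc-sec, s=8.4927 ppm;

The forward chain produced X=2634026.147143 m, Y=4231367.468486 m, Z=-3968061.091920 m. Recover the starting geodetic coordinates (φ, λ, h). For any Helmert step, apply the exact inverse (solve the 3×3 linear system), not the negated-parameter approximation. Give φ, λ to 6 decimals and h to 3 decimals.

start: X=2634026.1471, Y=4231367.4685, Z=-3968061.0919 m
→ Helmert⁻¹: X=2633634.8018, Y=4230817.2780, Z=-3968099.4730
→ geod (Bowring, a=6378206.400): φ=-38.71789500°, λ=58.09821400°, h=583.0620 m

φ=-38.717895°, λ=58.098214°, h=583.062 m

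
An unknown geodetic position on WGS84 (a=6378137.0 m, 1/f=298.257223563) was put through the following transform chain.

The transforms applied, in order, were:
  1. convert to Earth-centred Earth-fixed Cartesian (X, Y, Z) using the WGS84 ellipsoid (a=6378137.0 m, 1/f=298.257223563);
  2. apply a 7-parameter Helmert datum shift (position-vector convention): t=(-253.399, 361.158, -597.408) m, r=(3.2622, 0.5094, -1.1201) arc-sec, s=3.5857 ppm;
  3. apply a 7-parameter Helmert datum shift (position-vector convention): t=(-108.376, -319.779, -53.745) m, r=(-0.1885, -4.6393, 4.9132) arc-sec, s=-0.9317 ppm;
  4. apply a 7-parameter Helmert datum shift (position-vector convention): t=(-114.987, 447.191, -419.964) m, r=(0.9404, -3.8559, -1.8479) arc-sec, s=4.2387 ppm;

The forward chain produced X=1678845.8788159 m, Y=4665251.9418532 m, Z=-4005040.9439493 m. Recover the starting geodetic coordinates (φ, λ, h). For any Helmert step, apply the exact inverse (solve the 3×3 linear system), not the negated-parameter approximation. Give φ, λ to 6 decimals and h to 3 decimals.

start: X=1678845.8788, Y=4665251.9419, Z=-4005040.9439 m
→ Helmert⁻¹: X=1678837.0953, Y=4664781.7607, Z=-4004656.6573
→ Helmert⁻¹: X=1678968.0847, Y=4665069.5532, Z=-4004640.1434
→ Helmert⁻¹: X=1679200.0204, Y=4664637.4605, Z=-4004098.0051
→ geod (Bowring, a=6378137.000): φ=-39.11444900°, λ=70.20187900°, h=3035.1090 m

φ=-39.114449°, λ=70.201879°, h=3035.109 m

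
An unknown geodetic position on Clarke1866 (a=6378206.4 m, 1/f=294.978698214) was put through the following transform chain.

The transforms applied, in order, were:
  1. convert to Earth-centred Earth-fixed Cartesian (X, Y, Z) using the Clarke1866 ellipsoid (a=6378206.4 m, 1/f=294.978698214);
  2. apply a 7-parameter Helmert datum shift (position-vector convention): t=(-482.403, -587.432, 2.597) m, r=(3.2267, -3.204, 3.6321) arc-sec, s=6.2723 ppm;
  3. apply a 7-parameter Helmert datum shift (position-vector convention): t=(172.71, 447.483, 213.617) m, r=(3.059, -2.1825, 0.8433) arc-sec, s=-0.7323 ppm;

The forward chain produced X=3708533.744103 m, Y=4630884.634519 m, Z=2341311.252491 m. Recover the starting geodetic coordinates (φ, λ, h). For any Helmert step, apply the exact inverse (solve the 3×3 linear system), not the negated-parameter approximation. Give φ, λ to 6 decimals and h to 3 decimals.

φ=21.664057°, λ=51.308576°, h=2977.502 m

start: X=3708533.7441, Y=4630884.6345, Z=2341311.2525 m
→ Helmert⁻¹: X=3708407.4512, Y=4630460.0988, Z=2340991.4392
→ Helmert⁻¹: X=3708984.4992, Y=4630989.7914, Z=2340844.1008
→ geod (Bowring, a=6378206.400): φ=21.66405700°, λ=51.30857600°, h=2977.5020 m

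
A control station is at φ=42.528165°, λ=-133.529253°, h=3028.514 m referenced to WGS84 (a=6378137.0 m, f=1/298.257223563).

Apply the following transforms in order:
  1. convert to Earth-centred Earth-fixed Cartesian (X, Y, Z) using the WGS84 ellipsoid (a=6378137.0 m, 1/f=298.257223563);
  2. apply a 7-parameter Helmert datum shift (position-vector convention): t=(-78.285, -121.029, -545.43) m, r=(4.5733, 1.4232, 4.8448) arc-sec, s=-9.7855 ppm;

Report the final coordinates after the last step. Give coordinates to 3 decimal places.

start: φ=42.528165°, λ=-133.529253°, h=3028.514 m
→ ECEF (a=6378137.000, f=1/298.257223563): X=-3243738.3478, Y=-3414693.7045, Z=4291068.0327
→ Helmert 7p (PV): X=-3243675.0793, Y=-3414952.6486, Z=4290427.2838

X=-3243675.079 m, Y=-3414952.649 m, Z=4290427.284 m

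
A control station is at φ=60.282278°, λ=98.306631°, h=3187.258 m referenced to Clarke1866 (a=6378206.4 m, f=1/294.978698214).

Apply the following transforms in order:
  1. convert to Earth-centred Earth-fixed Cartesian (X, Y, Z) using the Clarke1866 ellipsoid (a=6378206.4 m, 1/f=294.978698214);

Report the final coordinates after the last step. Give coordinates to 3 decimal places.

X=-458193.700 m, Y=3138260.972 m, Z=5518705.826 m

start: φ=60.282278°, λ=98.306631°, h=3187.258 m
→ ECEF (a=6378206.400, f=1/294.978698214): X=-458193.6995, Y=3138260.9723, Z=5518705.8258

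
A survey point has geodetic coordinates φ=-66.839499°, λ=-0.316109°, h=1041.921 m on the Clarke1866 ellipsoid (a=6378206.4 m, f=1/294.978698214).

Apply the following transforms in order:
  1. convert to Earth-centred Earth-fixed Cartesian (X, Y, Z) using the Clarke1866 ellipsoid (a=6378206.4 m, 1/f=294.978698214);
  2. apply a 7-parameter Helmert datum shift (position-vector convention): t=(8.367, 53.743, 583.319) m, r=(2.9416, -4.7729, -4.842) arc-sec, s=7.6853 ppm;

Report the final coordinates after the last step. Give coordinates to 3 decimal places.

X=2516342.344 m, Y=-13804.377 m, Z=-5841569.180 m

start: φ=-66.839499°, λ=-0.316109°, h=1041.921 m
→ ECEF (a=6378206.400, f=1/294.978698214): X=2516179.7786, Y=-13882.2641, Z=-5842165.6260
→ Helmert 7p (PV): X=2516342.3441, Y=-13804.3774, Z=-5841569.1797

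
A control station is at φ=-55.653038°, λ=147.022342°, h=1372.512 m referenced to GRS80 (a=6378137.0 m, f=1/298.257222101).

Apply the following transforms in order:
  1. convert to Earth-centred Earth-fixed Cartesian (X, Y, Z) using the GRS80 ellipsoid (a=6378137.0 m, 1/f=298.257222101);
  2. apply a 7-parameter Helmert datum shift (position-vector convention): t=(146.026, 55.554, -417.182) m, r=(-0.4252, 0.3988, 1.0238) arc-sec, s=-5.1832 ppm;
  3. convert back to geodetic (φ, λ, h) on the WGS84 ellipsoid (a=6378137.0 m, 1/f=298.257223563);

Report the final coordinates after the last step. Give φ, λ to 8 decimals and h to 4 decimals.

φ=-55.65580792°, λ=147.02085549°, h=1631.9065 m

start: φ=-55.653038°, λ=147.022342°, h=1372.512 m
→ ECEF (a=6378137.000, f=1/298.257222101): X=-3026334.7677, Y=1963647.4279, Z=-5243876.8134
→ Helmert 7p (PV): X=-3026192.9408, Y=1963666.9729, Z=-5244265.0120
→ geod (Bowring, a=6378137.000): φ=-55.65580792°, λ=147.02085549°, h=1631.9065 m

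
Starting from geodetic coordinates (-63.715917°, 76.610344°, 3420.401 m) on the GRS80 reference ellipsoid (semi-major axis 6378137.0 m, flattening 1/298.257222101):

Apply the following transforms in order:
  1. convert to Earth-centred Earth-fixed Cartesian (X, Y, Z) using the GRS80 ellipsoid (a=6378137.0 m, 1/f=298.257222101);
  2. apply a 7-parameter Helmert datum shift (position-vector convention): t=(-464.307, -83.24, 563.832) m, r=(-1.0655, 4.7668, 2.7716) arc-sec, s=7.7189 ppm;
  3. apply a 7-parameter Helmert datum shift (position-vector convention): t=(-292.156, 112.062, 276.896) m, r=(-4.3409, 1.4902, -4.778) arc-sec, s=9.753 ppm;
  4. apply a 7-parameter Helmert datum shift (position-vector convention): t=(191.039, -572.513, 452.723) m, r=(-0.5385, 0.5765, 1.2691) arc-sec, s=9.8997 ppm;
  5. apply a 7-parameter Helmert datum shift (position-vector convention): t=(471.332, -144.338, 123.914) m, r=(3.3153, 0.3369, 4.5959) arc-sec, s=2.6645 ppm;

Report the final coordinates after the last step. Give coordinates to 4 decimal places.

X=655841.9137 m, Y=2755838.2039 m, Z=-5697640.5168 m

start: φ=-63.715917°, λ=76.610344°, h=3420.401 m
→ ECEF (a=6378137.000, f=1/298.257222101): X=656165.9706, Y=2756503.8321, Z=-5698828.7723
→ Helmert 7p (PV): X=655537.9872, Y=2756421.2477, Z=-5698338.3325
→ Helmert 7p (PV): X=655274.9070, Y=2756425.0836, Z=-5698179.7587
→ Helmert 7p (PV): X=655439.5469, Y=2755869.0136, Z=-5697792.4738
→ Helmert 7p (PV): X=655841.9137, Y=2755838.2039, Z=-5697640.5168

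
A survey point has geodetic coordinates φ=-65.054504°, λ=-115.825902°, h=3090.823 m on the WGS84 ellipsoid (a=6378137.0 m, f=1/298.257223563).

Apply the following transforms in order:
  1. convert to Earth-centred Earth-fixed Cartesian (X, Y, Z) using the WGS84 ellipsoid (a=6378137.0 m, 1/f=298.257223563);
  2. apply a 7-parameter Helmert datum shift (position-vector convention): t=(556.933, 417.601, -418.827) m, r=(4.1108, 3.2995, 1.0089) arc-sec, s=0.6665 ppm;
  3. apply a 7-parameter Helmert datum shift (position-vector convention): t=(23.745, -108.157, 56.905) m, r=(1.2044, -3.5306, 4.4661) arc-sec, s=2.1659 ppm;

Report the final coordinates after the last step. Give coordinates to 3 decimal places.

X=-1175031.567 m, Y=-2428787.501 m, Z=-5763520.023 m

start: φ=-65.054504°, λ=-115.825902°, h=3090.823 m
→ ECEF (a=6378137.000, f=1/298.257223563): X=-1175679.8499, Y=-2429207.3797, Z=-5763077.8731
→ Helmert 7p (PV): X=-1175204.0072, Y=-2428682.2917, Z=-5763530.1479
→ Helmert 7p (PV): X=-1175031.5674, Y=-2428787.5010, Z=-5763520.0233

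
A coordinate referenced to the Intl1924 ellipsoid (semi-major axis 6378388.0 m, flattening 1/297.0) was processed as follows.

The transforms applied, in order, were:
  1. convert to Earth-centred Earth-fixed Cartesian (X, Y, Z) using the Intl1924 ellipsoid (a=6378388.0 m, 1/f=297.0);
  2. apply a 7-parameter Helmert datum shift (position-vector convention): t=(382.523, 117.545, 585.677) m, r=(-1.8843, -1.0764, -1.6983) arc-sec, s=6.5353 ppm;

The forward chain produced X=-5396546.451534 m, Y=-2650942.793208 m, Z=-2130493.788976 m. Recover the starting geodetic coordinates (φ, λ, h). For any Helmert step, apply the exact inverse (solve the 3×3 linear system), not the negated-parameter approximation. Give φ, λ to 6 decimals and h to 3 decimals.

start: X=-5396546.4515, Y=-2650942.7932, Z=-2130493.7890 m
→ Helmert⁻¹: X=-5396882.9974, Y=-2651067.9806, Z=-2131061.5934
→ geod (Bowring, a=6378388.000): φ=-19.63714600°, λ=-153.83871100°, h=3355.6410 m

φ=-19.637146°, λ=-153.838711°, h=3355.641 m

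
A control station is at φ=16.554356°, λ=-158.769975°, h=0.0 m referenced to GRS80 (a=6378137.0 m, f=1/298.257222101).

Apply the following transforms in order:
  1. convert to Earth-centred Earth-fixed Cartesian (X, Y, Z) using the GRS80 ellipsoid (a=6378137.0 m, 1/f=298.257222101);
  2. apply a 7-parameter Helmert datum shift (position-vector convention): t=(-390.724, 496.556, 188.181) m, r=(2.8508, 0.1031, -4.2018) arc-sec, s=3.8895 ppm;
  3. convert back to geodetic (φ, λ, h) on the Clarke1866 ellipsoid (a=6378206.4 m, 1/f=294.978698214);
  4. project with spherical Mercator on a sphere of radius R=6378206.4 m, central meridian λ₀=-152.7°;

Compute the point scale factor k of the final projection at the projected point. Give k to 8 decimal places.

start: φ=16.554356°, λ=-158.769975°, h=0.000 m
→ ECEF (a=6378137.000, f=1/298.257222101): X=-5700395.9636, Y=-2214475.2004, Z=1805614.7505
→ Helmert 7p (PV): X=-5700853.0678, Y=-2213896.0906, Z=1805782.1972
→ geod (Bowring, a=6378206.400): φ=16.55642022°, λ=-158.77658306°, h=205.0176 m
→ into merc (λ₀=-152.7°): φ=16.55642022°, λ−λ₀=-6.07658306°
scale k = 1.04325372

1.04325372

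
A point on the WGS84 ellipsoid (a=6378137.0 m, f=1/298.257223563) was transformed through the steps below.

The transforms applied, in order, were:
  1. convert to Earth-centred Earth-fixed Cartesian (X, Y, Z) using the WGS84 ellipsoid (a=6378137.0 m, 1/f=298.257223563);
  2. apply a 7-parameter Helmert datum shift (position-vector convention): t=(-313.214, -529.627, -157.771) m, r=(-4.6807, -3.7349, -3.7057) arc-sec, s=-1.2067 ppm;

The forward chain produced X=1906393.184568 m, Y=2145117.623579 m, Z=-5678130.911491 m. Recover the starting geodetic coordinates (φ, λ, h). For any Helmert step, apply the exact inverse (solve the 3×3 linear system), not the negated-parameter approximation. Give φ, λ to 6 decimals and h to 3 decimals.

start: X=1906393.1846, Y=2145117.6236, Z=-5678130.9115 m
→ Helmert⁻¹: X=1906567.3356, Y=2145812.9409, Z=-5677965.8207
→ geod (Bowring, a=6378137.000): φ=-63.33606400°, λ=48.37872300°, h=1208.0530 m

φ=-63.336064°, λ=48.378723°, h=1208.053 m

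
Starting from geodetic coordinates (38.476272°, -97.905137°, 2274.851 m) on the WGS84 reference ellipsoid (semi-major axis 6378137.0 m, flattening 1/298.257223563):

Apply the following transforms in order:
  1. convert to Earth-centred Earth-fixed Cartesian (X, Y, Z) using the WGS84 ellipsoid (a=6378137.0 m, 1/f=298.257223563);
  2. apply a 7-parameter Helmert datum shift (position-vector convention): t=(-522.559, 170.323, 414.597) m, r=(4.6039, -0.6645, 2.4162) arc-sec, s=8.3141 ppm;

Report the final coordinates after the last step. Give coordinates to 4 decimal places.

X=-688354.5810 m, Y=-4953928.0626 m, Z=3948717.7328 m

start: φ=38.476272°, λ=-97.905137°, h=2274.851 m
→ ECEF (a=6378137.000, f=1/298.257223563): X=-687871.6143, Y=-4953961.0101, Z=3948383.0996
→ Helmert 7p (PV): X=-688354.5810, Y=-4953928.0626, Z=3948717.7328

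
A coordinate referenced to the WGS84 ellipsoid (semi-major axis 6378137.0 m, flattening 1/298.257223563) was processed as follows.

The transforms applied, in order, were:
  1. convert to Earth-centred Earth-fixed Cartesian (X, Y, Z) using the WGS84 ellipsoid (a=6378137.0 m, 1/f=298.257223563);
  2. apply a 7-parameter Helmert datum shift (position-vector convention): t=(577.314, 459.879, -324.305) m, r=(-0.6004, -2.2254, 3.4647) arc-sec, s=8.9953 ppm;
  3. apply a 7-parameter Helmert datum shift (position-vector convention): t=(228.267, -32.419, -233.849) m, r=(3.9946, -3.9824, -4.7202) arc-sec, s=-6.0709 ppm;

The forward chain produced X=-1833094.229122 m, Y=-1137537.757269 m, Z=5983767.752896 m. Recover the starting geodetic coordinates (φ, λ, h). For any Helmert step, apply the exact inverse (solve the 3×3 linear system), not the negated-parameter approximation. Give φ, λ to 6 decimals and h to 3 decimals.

start: X=-1833094.2291, Y=-1137537.7573, Z=5983767.7529 m
→ Helmert⁻¹: X=-1833192.0605, Y=-1137438.3049, Z=5984095.3523
→ Helmert⁻¹: X=-1833707.4269, Y=-1137874.5663, Z=5984382.2979
→ geod (Bowring, a=6378137.000): φ=70.29233100°, λ=-148.17906500°, h=2407.0110 m

φ=70.292331°, λ=-148.179065°, h=2407.011 m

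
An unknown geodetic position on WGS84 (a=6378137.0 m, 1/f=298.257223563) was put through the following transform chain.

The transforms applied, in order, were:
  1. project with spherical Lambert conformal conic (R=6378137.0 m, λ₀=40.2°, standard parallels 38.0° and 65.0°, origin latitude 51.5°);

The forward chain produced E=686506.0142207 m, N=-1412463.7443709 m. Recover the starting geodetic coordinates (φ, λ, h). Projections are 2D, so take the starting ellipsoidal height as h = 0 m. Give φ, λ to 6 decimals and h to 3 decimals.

start: E=686506.0142, N=-1412463.7444 m
→ lcc⁻¹: φ=38.23336300°, λ=48.07356500°

φ=38.233363°, λ=48.073565°, h=0.000 m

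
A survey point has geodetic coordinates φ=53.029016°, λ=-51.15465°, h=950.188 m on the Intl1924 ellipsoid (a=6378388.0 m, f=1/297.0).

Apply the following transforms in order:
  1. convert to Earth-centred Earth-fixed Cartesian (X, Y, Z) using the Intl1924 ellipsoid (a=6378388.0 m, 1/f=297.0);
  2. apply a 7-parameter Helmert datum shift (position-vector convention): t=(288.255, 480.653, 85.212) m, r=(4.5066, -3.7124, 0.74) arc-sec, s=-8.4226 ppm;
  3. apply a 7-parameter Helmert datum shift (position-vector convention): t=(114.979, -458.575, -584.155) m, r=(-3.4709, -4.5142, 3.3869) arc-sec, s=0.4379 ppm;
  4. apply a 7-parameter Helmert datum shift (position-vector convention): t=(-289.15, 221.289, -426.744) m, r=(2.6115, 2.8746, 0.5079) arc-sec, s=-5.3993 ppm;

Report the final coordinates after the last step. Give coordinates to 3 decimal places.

X=2411591.044 m, Y=-2994288.002 m, Z=5072362.483 m

start: φ=53.029016°, λ=-51.154650°, h=950.188 m
→ ECEF (a=6378388.000, f=1/297.0): X=2411573.6027, Y=-2994535.9393, Z=5073346.4499
→ Helmert 7p (PV): X=2411760.9787, Y=-2994132.2574, Z=5073366.9089
→ Helmert 7p (PV): X=2411815.1449, Y=-2994467.1704, Z=5072888.1415
→ Helmert 7p (PV): X=2411591.0439, Y=-2994288.0017, Z=5072362.4831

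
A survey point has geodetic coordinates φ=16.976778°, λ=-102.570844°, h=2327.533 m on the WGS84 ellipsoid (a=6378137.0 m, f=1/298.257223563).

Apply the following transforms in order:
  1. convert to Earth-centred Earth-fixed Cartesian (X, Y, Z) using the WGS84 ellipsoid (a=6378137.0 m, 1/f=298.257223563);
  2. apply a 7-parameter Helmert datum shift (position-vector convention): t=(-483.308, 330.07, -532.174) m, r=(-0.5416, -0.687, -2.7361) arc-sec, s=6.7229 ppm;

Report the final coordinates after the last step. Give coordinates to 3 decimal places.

X=-1329128.342 m, Y=-5957521.926 m, Z=1850546.684 m

start: φ=16.976778°, λ=-102.570844°, h=2327.533 m
→ ECEF (a=6378137.000, f=1/298.257223563): X=-1328550.9054, Y=-5957834.4258, Z=1851055.1951
→ Helmert 7p (PV): X=-1329128.3416, Y=-5957521.9259, Z=1850546.6845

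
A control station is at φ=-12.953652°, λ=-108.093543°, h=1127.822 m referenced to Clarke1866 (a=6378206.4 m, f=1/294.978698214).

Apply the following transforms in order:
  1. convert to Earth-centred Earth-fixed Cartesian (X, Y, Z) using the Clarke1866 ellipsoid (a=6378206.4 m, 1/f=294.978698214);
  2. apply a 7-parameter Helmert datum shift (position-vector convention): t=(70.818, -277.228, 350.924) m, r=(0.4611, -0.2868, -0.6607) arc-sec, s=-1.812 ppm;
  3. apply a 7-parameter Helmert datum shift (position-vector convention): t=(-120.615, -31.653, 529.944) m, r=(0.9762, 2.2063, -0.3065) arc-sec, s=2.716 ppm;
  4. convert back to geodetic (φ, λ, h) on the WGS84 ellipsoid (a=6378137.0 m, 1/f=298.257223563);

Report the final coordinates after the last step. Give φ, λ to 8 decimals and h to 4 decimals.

start: φ=-12.953652°, λ=-108.093543°, h=1127.822 m
→ ECEF (a=6378206.400, f=1/294.978698214): X=-1931135.0043, Y=-5910570.5325, Z=-1420573.3727
→ Helmert 7p (PV): X=-1931077.6444, Y=-5910827.6892, Z=-1420235.7727
→ Helmert 7p (PV): X=-1931227.4789, Y=-5910865.8048, Z=-1419717.0049
→ geod (Bowring, a=6378137.000): φ=-12.94454637°, λ=-108.09350798°, h=1294.9372 m

φ=-12.94454637°, λ=-108.09350798°, h=1294.9372 m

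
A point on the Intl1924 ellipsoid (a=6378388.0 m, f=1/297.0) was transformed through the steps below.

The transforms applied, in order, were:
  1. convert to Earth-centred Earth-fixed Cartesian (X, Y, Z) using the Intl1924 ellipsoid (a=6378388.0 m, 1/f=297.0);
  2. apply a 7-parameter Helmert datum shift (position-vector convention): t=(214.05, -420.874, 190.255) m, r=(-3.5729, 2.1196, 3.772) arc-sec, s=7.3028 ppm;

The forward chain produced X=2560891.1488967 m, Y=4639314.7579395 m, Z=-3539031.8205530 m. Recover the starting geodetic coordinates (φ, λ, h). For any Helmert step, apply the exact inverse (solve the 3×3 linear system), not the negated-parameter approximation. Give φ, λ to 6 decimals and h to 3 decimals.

φ=-33.914390°, λ=61.104556°, h=834.124 m

start: X=2560891.1489, Y=4639314.7579, Z=-3539031.8206 m
→ Helmert⁻¹: X=2560779.6143, Y=4639716.2235, Z=-3539089.5459
→ geod (Bowring, a=6378388.000): φ=-33.91439000°, λ=61.10455600°, h=834.1240 m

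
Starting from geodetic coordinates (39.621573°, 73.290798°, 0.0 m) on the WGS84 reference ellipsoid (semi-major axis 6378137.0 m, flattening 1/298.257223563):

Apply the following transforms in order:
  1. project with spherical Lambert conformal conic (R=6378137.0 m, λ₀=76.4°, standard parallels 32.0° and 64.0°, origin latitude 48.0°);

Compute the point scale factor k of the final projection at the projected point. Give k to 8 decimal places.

0.97280378

start: φ=39.621573°, λ=73.290798°, h=0.000 m
→ into lcc (λ₀=76.4°): φ=39.62157300°, λ−λ₀=-3.10920200°
scale k = 0.97280378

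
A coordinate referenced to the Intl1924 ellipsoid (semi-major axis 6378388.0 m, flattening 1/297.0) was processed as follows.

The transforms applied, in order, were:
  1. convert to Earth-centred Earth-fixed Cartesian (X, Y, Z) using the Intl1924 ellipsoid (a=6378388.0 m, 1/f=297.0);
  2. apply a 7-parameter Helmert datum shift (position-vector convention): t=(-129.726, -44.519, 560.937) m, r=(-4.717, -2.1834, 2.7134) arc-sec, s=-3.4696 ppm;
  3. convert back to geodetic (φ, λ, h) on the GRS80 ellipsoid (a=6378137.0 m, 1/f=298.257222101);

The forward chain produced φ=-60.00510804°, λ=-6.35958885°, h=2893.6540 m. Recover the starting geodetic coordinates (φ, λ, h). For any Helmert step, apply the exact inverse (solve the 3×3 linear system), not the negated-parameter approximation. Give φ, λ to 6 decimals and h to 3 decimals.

start: φ=-60.005108°, λ=-6.359589°, h=2893.654 m
→ ECEF (a=6378137.000, f=1/298.257222101): X=3178378.4060, Y=-354242.5003, Z=-5503267.7682
→ Helmert⁻¹: X=3178456.2408, Y=-354115.1560, Z=-5503889.5448
→ geod (Bowring, a=6378388.000): φ=-60.00811600°, λ=-6.35716700°, h=3281.2620 m

φ=-60.008116°, λ=-6.357167°, h=3281.262 m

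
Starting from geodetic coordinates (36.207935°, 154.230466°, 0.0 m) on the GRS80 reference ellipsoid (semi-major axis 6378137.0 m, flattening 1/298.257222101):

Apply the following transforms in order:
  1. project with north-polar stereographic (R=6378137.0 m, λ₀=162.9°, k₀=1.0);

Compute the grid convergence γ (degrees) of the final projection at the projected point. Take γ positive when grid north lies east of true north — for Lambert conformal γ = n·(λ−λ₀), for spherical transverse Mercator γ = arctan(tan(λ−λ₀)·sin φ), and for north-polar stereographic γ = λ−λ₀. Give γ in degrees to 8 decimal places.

start: φ=36.207935°, λ=154.230466°, h=0.000 m
→ into stereo (λ₀=162.9°): φ=36.20793500°, λ−λ₀=-8.66953400°
convergence γ = -8.66953400°

-8.66953400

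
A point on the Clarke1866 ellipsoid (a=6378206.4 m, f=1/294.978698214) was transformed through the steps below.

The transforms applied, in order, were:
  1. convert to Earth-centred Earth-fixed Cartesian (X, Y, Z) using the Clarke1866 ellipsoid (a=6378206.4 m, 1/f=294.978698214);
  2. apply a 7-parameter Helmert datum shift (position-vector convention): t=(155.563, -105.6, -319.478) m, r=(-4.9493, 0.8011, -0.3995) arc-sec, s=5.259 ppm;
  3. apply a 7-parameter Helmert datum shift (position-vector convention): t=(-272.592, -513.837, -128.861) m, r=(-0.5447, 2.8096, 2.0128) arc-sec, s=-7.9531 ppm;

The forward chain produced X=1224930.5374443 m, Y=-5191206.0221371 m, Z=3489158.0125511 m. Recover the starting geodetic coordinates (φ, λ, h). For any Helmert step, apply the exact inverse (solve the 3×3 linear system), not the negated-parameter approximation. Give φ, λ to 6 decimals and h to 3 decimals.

start: X=1224930.5374, Y=-5191206.0221, Z=3489158.0126 m
→ Helmert⁻¹: X=1225114.6915, Y=-5190754.6372, Z=3489317.6045
→ Helmert⁻¹: X=1224949.1873, Y=-5190703.0973, Z=3489498.9378
→ geod (Bowring, a=6378206.400): φ=33.37469200°, λ=-76.72175700°, h=1719.9640 m

φ=33.374692°, λ=-76.721757°, h=1719.964 m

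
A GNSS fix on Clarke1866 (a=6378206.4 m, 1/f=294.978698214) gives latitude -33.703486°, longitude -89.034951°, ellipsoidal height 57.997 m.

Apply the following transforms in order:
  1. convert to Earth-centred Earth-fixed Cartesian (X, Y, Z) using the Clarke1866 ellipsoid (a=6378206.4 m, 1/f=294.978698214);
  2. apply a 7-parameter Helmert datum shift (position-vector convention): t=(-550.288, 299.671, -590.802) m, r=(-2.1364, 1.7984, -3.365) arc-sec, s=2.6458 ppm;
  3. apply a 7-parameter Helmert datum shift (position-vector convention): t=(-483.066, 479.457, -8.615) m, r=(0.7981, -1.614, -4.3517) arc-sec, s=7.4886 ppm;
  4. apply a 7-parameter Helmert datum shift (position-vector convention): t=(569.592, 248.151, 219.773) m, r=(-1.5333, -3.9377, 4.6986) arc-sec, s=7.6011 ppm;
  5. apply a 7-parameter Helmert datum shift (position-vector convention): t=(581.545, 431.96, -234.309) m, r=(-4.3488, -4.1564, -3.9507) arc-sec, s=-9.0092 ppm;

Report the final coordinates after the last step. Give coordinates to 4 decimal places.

X=89537.1005 m, Y=-5309705.9293 m, Z=-3519435.6973 m

start: φ=-33.703486°, λ=-89.034951°, h=57.997 m
→ ECEF (a=6378206.400, f=1/294.978698214): X=89463.0090, Y=-5310992.6015, Z=-3518980.3139
→ Helmert 7p (PV): X=88795.6323, Y=-5310744.8899, Z=-3519526.1973
→ Helmert 7p (PV): X=88228.7264, Y=-5310293.4582, Z=-3519581.0228
→ Helmert 7p (PV): X=88987.1467, Y=-5310109.8250, Z=-3519346.8430
→ Helmert 7p (PV): X=89537.1005, Y=-5309705.9293, Z=-3519435.6973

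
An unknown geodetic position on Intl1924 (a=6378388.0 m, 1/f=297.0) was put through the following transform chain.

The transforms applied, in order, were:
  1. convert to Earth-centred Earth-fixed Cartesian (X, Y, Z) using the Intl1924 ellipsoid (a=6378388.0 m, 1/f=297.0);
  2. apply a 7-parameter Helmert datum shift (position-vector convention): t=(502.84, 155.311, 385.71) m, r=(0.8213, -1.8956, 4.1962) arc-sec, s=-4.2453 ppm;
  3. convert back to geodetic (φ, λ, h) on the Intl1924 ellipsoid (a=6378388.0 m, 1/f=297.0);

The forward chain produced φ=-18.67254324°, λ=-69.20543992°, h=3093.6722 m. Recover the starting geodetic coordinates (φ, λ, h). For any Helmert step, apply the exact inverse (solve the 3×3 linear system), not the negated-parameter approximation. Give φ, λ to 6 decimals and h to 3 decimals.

φ=-18.675912°, λ=-69.211774°, h=3212.699 m

start: φ=-18.672543°, λ=-69.205440°, h=3093.672 m
→ ECEF (a=6378388.000, f=1/297.0): X=2147032.1698, Y=-5653719.0367, Z=-2030059.9155
→ Helmert⁻¹: X=2146404.7598, Y=-5653950.1009, Z=-2030451.4584
→ geod (Bowring, a=6378388.000): φ=-18.67591200°, λ=-69.21177400°, h=3212.6990 m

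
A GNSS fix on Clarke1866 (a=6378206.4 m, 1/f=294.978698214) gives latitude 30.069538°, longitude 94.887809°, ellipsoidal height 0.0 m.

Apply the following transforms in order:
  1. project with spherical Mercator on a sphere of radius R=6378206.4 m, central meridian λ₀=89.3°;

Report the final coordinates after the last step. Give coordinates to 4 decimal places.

E=622038.8208 m, N=3512529.6595 m

start: φ=30.069538°, λ=94.887809°, h=0.000 m
→ merc (R=6378206.4, λ₀=89.3°): E=622038.8208, N=3512529.6595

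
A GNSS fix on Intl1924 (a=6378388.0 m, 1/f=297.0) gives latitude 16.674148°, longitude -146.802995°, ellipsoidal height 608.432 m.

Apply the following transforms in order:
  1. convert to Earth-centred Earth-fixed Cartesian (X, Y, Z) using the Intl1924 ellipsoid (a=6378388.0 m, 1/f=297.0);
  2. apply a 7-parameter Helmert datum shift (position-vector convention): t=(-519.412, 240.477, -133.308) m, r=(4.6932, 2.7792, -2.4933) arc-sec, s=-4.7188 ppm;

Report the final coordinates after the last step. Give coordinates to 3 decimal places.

start: φ=16.674148°, λ=-146.802995°, h=608.432 m
→ ECEF (a=6378388.000, f=1/297.0): X=-5114866.9627, Y=-3346693.3070, Z=1818514.5545
→ Helmert 7p (PV): X=-5115378.1904, Y=-3346416.5871, Z=1818365.4345

X=-5115378.190 m, Y=-3346416.587 m, Z=1818365.435 m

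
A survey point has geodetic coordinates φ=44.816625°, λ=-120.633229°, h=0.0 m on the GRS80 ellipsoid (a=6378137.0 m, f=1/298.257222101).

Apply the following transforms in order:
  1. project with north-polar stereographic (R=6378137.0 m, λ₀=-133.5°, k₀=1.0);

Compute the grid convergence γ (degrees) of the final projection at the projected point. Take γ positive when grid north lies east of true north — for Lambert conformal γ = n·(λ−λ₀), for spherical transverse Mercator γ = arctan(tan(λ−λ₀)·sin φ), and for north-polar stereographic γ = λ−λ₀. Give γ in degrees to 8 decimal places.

start: φ=44.816625°, λ=-120.633229°, h=0.000 m
→ into stereo (λ₀=-133.5°): φ=44.81662500°, λ−λ₀=12.86677100°
convergence γ = 12.86677100°

12.86677100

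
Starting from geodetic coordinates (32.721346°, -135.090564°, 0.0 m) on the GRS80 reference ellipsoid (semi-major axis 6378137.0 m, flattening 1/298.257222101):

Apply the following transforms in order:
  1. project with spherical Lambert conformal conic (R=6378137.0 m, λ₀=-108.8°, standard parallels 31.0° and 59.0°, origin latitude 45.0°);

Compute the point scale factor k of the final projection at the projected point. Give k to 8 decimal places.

0.99342233

start: φ=32.721346°, λ=-135.090564°, h=0.000 m
→ into lcc (λ₀=-108.8°): φ=32.72134600°, λ−λ₀=-26.29056400°
scale k = 0.99342233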